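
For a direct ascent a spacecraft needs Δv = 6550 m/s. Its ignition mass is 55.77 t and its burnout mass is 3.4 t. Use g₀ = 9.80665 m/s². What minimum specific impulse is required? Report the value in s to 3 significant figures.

Isp ≈ 239 s

ln(m₀/m_f) = ln(55770/3400) = ln(16.4) = 2.7975.
Rocket equation: v_e = Δv / ln(m₀/m_f) = 6550 / 2.7975 = 2341.4 m/s.
Isp = v_e / g₀ = 2341.4 / 9.80665 = 238.8 s.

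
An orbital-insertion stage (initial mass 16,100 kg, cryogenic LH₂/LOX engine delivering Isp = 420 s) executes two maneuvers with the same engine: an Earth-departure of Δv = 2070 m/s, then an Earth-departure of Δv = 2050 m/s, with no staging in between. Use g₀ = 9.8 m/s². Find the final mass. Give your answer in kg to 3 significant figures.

v_e = Isp · g₀ = 420 × 9.8 = 4116.0 m/s.
After the first burn: m = 16100 × exp(−2070/4116.0) = 16100 × 0.60476 = 9,736.64 kg.
After the second burn: m = 9,736.64 × exp(−2050/4116.0) = 9,736.64 × 0.60771 = 5,917.05 kg.

final mass ≈ 5920 kg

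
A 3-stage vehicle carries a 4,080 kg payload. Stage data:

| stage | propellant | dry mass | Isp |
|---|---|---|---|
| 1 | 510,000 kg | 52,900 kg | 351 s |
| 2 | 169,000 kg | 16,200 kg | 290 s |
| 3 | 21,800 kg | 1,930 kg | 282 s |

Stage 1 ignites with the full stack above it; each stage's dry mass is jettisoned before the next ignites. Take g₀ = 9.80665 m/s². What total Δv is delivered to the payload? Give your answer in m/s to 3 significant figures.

Δv ≈ 12400 m/s

Ignition mass of stage 1 = 510,000+52,900 + 169,000+16,200 + 21,800+1,930 + 4,080 = 775,910 kg.
Stage 1: m₀ = 775,910 kg, m_f = 775,910 − 510,000 = 265,910 kg; Δv = 351×9.80665×ln(2.918) = 3442.1×1.0709 ≈ 3686 m/s.
Stage 2: m₀ = 213,010 kg, m_f = 213,010 − 169,000 = 44,010 kg; Δv = 290×9.80665×ln(4.84) = 2843.9×1.5769 ≈ 4485 m/s.
Stage 3: m₀ = 27,810 kg, m_f = 27,810 − 21,800 = 6,010 kg; Δv = 282×9.80665×ln(4.627) = 2765.5×1.5320 ≈ 4237 m/s.
Total Δv = 3686 + 4485 + 4237 = 12408 m/s.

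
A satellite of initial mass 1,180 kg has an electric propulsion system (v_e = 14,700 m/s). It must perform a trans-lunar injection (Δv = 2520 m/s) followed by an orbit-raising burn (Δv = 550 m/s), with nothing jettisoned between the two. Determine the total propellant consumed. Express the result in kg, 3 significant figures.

total propellant consumed ≈ 222 kg

After the first burn: m = 1180 × exp(−2520/14700.0) = 1180 × 0.84246 = 994.103 kg.
After the second burn: m = 994.103 × exp(−550/14700.0) = 994.103 × 0.96328 = 957.6 kg.
Total propellant = m₀ − m_final = 1180 − 957.6 = 222.4 kg.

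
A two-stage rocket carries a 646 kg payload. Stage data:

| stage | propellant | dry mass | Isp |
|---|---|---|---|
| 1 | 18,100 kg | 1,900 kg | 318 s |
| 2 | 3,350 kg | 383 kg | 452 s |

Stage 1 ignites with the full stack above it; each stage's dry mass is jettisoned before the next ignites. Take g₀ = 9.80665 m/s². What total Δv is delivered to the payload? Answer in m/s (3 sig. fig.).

Δv ≈ 10600 m/s

Ignition mass of stage 1 = 18,100+1,900 + 3,350+383 + 646 = 24,379 kg.
Stage 1: m₀ = 24,379 kg, m_f = 24,379 − 18,100 = 6,279 kg; Δv = 318×9.80665×ln(3.883) = 3118.5×1.3565 ≈ 4230 m/s.
Stage 2: m₀ = 4,379 kg, m_f = 4,379 − 3,350 = 1,029 kg; Δv = 452×9.80665×ln(4.256) = 4432.6×1.4482 ≈ 6419 m/s.
Total Δv = 4230 + 6419 = 10649 m/s.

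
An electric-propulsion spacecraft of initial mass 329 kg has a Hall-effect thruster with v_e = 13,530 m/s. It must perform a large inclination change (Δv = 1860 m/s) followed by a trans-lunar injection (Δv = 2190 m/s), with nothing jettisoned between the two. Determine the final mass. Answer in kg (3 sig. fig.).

final mass ≈ 244 kg

After the first burn: m = 329 × exp(−1860/13530.0) = 329 × 0.87156 = 286.743 kg.
After the second burn: m = 286.743 × exp(−2190/13530.0) = 286.743 × 0.85056 = 243.892 kg.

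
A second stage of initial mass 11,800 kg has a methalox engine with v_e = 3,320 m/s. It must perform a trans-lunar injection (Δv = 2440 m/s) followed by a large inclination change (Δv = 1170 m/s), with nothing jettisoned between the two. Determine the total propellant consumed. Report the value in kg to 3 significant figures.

After the first burn: m = 11800 × exp(−2440/3320.0) = 11800 × 0.47953 = 5,658.45 kg.
After the second burn: m = 5,658.45 × exp(−1170/3320.0) = 5,658.45 × 0.70299 = 3,977.83 kg.
Total propellant = m₀ − m_final = 11800 − 3,977.83 = 7,822.17 kg.

total propellant consumed ≈ 7820 kg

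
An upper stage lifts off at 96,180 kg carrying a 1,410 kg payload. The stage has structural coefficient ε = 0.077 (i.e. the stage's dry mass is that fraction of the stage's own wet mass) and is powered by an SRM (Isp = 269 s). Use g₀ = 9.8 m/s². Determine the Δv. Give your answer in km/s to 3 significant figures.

Stage wet mass = m₀ − payload = 96,180 − 1,410 = 94,770 kg.
Stage dry mass = ε × stage wet mass = 0.077 × 94,770 = 7,297.29 kg.
Burnout mass m_f = stage dry + payload = 7,297.29 + 1,410 = 8,707.29 kg.
v_e = Isp · g₀ = 269 × 9.8 = 2636.2 m/s.
Δv = v_e · ln(96,180/8,707.29) = 2636.2 × ln(11.05) = 2636.2 × 2.4021 ≈ 6332 m/s.

Δv ≈ 6.33 km/s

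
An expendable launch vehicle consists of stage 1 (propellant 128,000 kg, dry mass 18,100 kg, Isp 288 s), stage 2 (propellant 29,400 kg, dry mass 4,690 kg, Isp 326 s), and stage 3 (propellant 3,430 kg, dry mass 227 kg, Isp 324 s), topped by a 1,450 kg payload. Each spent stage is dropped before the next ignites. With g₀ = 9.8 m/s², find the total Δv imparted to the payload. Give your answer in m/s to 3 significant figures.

Ignition mass of stage 1 = 128,000+18,100 + 29,400+4,690 + 3,430+227 + 1,450 = 185,297 kg.
Stage 1: m₀ = 185,297 kg, m_f = 185,297 − 128,000 = 57,297 kg; Δv = 288×9.8×ln(3.234) = 2822.4×1.1737 ≈ 3313 m/s.
Stage 2: m₀ = 39,197 kg, m_f = 39,197 − 29,400 = 9,797 kg; Δv = 326×9.8×ln(4.001) = 3194.8×1.3865 ≈ 4430 m/s.
Stage 3: m₀ = 5,107 kg, m_f = 5,107 − 3,430 = 1,677 kg; Δv = 324×9.8×ln(3.045) = 3175.2×1.1136 ≈ 3536 m/s.
Total Δv = 3313 + 4430 + 3536 = 11279 m/s.

Δv ≈ 11300 m/s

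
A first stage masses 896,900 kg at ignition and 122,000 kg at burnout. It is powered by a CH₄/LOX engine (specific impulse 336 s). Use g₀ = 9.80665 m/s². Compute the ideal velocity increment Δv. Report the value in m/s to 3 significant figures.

Δv ≈ 6570 m/s

v_e = Isp · g₀ = 336 × 9.80665 = 3295.0 m/s.
From the ideal rocket equation, Δv = v_e · ln(m₀/m_f) = 3295.0 × ln(7.352) = 3295.0 × 1.9949 ≈ 6573.3 m/s.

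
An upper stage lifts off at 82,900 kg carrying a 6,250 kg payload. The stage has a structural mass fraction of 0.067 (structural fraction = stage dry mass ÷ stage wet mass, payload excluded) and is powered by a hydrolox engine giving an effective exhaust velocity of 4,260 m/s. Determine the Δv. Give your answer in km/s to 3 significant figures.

Δv ≈ 8.46 km/s

Stage wet mass = m₀ − payload = 82,900 − 6,250 = 76,650 kg.
Stage dry mass = ε × stage wet mass = 0.067 × 76,650 = 5,135.55 kg.
Burnout mass m_f = stage dry + payload = 5,135.55 + 6,250 = 11,385.55 kg.
By the Tsiolkovsky rocket equation, Δv = v_e · ln(82,900/11,385.55) = 4260.0 × ln(7.281) = 4260.0 × 1.9853 ≈ 8457 m/s.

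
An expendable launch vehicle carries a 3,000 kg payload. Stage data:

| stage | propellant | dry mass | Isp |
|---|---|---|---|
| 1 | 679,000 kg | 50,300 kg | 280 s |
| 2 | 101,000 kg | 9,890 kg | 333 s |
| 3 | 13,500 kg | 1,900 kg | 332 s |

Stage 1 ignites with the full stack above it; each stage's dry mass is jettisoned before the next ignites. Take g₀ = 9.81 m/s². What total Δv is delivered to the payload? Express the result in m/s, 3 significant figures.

Ignition mass of stage 1 = 679,000+50,300 + 101,000+9,890 + 13,500+1,900 + 3,000 = 858,590 kg.
Stage 1: m₀ = 858,590 kg, m_f = 858,590 − 679,000 = 179,590 kg; Δv = 280×9.81×ln(4.781) = 2746.8×1.5646 ≈ 4298 m/s.
Stage 2: m₀ = 129,290 kg, m_f = 129,290 − 101,000 = 28,290 kg; Δv = 333×9.81×ln(4.57) = 3266.7×1.5195 ≈ 4964 m/s.
Stage 3: m₀ = 18,400 kg, m_f = 18,400 − 13,500 = 4,900 kg; Δv = 332×9.81×ln(3.755) = 3256.9×1.3231 ≈ 4309 m/s.
Total Δv = 4298 + 4964 + 4309 = 13571 m/s.

Δv ≈ 13600 m/s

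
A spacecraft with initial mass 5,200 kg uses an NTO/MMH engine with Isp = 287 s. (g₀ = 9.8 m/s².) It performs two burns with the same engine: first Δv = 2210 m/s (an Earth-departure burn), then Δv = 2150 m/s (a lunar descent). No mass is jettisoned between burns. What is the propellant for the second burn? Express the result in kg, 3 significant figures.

v_e = Isp · g₀ = 287 × 9.8 = 2812.6 m/s.
After the first burn: m = 5200 × exp(−2210/2812.6) = 5200 × 0.45578 = 2,370.06 kg.
After the second burn: m = 2,370.06 × exp(−2150/2812.6) = 2,370.06 × 0.46561 = 1,103.52 kg.
Second-burn propellant = 2,370.06 − 1,103.52 = 1,266.54 kg.

propellant for the second burn ≈ 1270 kg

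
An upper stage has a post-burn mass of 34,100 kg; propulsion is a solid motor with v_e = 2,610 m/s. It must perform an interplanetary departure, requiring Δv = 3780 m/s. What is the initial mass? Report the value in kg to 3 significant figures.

initial mass ≈ 145000 kg

Rocket equation: m₀/m_f = exp(Δv / v_e) = exp(3780 / 2610.0) = exp(1.4483) = 4.2558.
m₀ = m_f × 4.2558 = 34,100 × 4.2558 = 145,123 kg.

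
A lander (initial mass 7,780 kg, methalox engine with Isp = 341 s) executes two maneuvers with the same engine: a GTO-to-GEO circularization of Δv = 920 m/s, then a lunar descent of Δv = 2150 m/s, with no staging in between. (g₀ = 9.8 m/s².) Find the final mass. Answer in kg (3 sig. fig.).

final mass ≈ 3100 kg

v_e = Isp · g₀ = 341 × 9.8 = 3341.8 m/s.
After the first burn: m = 7780 × exp(−920/3341.8) = 7780 × 0.75934 = 5,907.67 kg.
After the second burn: m = 5,907.67 × exp(−2150/3341.8) = 5,907.67 × 0.52552 = 3,104.6 kg.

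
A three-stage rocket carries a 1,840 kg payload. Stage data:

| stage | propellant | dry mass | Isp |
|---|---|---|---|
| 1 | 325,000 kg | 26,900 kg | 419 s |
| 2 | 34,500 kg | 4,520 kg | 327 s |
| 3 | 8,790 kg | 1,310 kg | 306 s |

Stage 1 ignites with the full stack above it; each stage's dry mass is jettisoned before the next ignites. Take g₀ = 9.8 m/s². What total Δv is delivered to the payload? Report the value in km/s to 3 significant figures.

Δv ≈ 14.4 km/s

Ignition mass of stage 1 = 325,000+26,900 + 34,500+4,520 + 8,790+1,310 + 1,840 = 402,860 kg.
Stage 1: m₀ = 402,860 kg, m_f = 402,860 − 325,000 = 77,860 kg; Δv = 419×9.8×ln(5.174) = 4106.2×1.6437 ≈ 6749 m/s.
Stage 2: m₀ = 50,960 kg, m_f = 50,960 − 34,500 = 16,460 kg; Δv = 327×9.8×ln(3.096) = 3204.6×1.1301 ≈ 3622 m/s.
Stage 3: m₀ = 11,940 kg, m_f = 11,940 − 8,790 = 3,150 kg; Δv = 306×9.8×ln(3.79) = 2998.8×1.3325 ≈ 3996 m/s.
Total Δv = 6749 + 3622 + 3996 = 14367 m/s.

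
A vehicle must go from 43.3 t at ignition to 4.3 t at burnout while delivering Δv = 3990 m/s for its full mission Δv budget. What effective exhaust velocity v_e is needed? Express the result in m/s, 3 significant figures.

v_e ≈ 1730 m/s

ln(m₀/m_f) = ln(43300/4300) = ln(10.07) = 2.3095.
By the Tsiolkovsky rocket equation, v_e = Δv / ln(m₀/m_f) = 3990 / 2.3095 = 1727.6 m/s.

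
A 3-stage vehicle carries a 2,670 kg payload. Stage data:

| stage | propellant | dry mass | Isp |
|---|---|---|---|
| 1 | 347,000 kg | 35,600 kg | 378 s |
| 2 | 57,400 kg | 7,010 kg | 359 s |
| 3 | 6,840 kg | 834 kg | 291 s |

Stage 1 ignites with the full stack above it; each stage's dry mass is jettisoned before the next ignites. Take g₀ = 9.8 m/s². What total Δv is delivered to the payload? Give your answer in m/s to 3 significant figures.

Ignition mass of stage 1 = 347,000+35,600 + 57,400+7,010 + 6,840+834 + 2,670 = 457,354 kg.
Stage 1: m₀ = 457,354 kg, m_f = 457,354 − 347,000 = 110,354 kg; Δv = 378×9.8×ln(4.144) = 3704.4×1.4218 ≈ 5267 m/s.
Stage 2: m₀ = 74,754 kg, m_f = 74,754 − 57,400 = 17,354 kg; Δv = 359×9.8×ln(4.308) = 3518.2×1.4604 ≈ 5138 m/s.
Stage 3: m₀ = 10,344 kg, m_f = 10,344 − 6,840 = 3,504 kg; Δv = 291×9.8×ln(2.952) = 2851.8×1.0825 ≈ 3087 m/s.
Total Δv = 5267 + 5138 + 3087 = 13492 m/s.

Δv ≈ 13500 m/s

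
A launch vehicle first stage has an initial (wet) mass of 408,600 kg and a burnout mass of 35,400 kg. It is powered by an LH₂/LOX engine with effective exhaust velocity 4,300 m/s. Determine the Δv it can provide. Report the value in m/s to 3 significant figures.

Δv ≈ 10500 m/s

Using Δv = v_e ln(m₀/m_f): Δv = v_e · ln(m₀/m_f) = 4300.0 × ln(11.54) = 4300.0 × 2.4460 ≈ 10517.9 m/s.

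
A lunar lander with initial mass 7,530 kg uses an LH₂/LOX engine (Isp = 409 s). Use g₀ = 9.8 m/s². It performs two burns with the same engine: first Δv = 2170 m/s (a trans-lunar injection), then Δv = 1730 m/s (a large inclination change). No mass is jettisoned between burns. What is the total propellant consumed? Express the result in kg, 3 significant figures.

v_e = Isp · g₀ = 409 × 9.8 = 4008.2 m/s.
After the first burn: m = 7530 × exp(−2170/4008.2) = 7530 × 0.58194 = 4,382.01 kg.
After the second burn: m = 4,382.01 × exp(−1730/4008.2) = 4,382.01 × 0.64946 = 2,845.94 kg.
Total propellant = m₀ − m_final = 7530 − 2,845.94 = 4,684.06 kg.

total propellant consumed ≈ 4680 kg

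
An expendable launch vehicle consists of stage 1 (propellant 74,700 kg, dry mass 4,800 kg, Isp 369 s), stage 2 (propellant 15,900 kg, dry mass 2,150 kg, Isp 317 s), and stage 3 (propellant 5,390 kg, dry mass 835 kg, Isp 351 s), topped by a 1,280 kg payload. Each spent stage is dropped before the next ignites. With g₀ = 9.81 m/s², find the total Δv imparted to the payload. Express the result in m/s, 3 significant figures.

Δv ≈ 11900 m/s

Ignition mass of stage 1 = 74,700+4,800 + 15,900+2,150 + 5,390+835 + 1,280 = 105,055 kg.
Stage 1: m₀ = 105,055 kg, m_f = 105,055 − 74,700 = 30,355 kg; Δv = 369×9.81×ln(3.461) = 3619.9×1.2415 ≈ 4494 m/s.
Stage 2: m₀ = 25,555 kg, m_f = 25,555 − 15,900 = 9,655 kg; Δv = 317×9.81×ln(2.647) = 3109.8×0.9734 ≈ 3027 m/s.
Stage 3: m₀ = 7,505 kg, m_f = 7,505 − 5,390 = 2,115 kg; Δv = 351×9.81×ln(3.548) = 3443.3×1.2665 ≈ 4361 m/s.
Total Δv = 4494 + 3027 + 4361 = 11882 m/s.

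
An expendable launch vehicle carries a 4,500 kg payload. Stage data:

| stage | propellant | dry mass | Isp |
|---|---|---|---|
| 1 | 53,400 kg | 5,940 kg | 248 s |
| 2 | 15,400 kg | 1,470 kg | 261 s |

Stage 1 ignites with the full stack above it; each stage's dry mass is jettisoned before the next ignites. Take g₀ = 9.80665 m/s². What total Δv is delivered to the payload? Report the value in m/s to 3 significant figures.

Δv ≈ 5900 m/s

Ignition mass of stage 1 = 53,400+5,940 + 15,400+1,470 + 4,500 = 80,710 kg.
Stage 1: m₀ = 80,710 kg, m_f = 80,710 − 53,400 = 27,310 kg; Δv = 248×9.80665×ln(2.955) = 2432.0×1.0836 ≈ 2635 m/s.
Stage 2: m₀ = 21,370 kg, m_f = 21,370 − 15,400 = 5,970 kg; Δv = 261×9.80665×ln(3.58) = 2559.5×1.2752 ≈ 3264 m/s.
Total Δv = 2635 + 3264 = 5899 m/s.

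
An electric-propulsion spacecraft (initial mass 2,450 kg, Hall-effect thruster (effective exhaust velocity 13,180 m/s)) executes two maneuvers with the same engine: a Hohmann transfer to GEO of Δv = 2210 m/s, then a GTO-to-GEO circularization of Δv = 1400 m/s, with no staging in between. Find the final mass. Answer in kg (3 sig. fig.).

final mass ≈ 1860 kg

After the first burn: m = 2450 × exp(−2210/13180.0) = 2450 × 0.84563 = 2,071.79 kg.
After the second burn: m = 2,071.79 × exp(−1400/13180.0) = 2,071.79 × 0.89923 = 1,863.02 kg.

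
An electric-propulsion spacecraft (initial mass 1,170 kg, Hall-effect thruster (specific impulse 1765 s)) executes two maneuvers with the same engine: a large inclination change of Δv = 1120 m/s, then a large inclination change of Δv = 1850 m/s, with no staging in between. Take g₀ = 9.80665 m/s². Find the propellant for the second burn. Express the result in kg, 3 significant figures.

v_e = Isp · g₀ = 1765 × 9.80665 = 17308.7 m/s.
After the first burn: m = 1170 × exp(−1120/17308.7) = 1170 × 0.93734 = 1,096.69 kg.
After the second burn: m = 1,096.69 × exp(−1850/17308.7) = 1,096.69 × 0.89863 = 985.519 kg.
Second-burn propellant = 1,096.69 − 985.519 = 111.171 kg.

propellant for the second burn ≈ 111 kg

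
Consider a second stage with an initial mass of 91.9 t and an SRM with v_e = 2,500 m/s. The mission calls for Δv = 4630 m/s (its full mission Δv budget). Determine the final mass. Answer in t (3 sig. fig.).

Using Δv = v_e ln(m₀/m_f): m₀/m_f = exp(Δv / v_e) = exp(4630 / 2500.0) = exp(1.8520) = 6.3726.
m_f = m₀ / 6.3726 = 91.9 / 6.3726 = 14.4211 t.

final mass ≈ 14.4 t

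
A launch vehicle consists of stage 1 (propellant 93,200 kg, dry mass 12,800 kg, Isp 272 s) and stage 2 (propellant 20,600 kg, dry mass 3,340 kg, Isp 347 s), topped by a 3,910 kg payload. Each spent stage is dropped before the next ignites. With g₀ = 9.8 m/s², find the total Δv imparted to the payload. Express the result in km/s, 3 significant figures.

Ignition mass of stage 1 = 93,200+12,800 + 20,600+3,340 + 3,910 = 133,850 kg.
Stage 1: m₀ = 133,850 kg, m_f = 133,850 − 93,200 = 40,650 kg; Δv = 272×9.8×ln(3.293) = 2665.6×1.1917 ≈ 3177 m/s.
Stage 2: m₀ = 27,850 kg, m_f = 27,850 − 20,600 = 7,250 kg; Δv = 347×9.8×ln(3.841) = 3400.6×1.3458 ≈ 4577 m/s.
Total Δv = 3177 + 4577 = 7754 m/s.

Δv ≈ 7.75 km/s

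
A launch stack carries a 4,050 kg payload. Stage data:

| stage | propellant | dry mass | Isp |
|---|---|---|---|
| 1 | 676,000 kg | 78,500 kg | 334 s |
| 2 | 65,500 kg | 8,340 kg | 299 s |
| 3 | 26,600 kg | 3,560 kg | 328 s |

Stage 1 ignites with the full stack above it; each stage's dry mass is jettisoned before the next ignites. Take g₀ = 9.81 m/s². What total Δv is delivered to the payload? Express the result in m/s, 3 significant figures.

Ignition mass of stage 1 = 676,000+78,500 + 65,500+8,340 + 26,600+3,560 + 4,050 = 862,550 kg.
Stage 1: m₀ = 862,550 kg, m_f = 862,550 − 676,000 = 186,550 kg; Δv = 334×9.81×ln(4.624) = 3276.5×1.5312 ≈ 5017 m/s.
Stage 2: m₀ = 108,050 kg, m_f = 108,050 − 65,500 = 42,550 kg; Δv = 299×9.81×ln(2.539) = 2933.2×0.9319 ≈ 2733 m/s.
Stage 3: m₀ = 34,210 kg, m_f = 34,210 − 26,600 = 7,610 kg; Δv = 328×9.81×ln(4.495) = 3217.7×1.5031 ≈ 4836 m/s.
Total Δv = 5017 + 2733 + 4836 = 12586 m/s.

Δv ≈ 12600 m/s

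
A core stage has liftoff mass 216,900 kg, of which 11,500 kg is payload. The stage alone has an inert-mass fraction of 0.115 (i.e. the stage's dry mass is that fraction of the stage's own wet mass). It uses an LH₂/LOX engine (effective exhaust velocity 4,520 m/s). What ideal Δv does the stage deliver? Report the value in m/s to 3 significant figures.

Stage wet mass = m₀ − payload = 216,900 − 11,500 = 205,400 kg.
Stage dry mass = ε × stage wet mass = 0.115 × 205,400 = 23,621 kg.
Burnout mass m_f = stage dry + payload = 23,621 + 11,500 = 35,121 kg.
Rocket equation: Δv = v_e · ln(216,900/35,121) = 4520.0 × ln(6.176) = 4520.0 × 1.8206 ≈ 8229 m/s.

Δv ≈ 8230 m/s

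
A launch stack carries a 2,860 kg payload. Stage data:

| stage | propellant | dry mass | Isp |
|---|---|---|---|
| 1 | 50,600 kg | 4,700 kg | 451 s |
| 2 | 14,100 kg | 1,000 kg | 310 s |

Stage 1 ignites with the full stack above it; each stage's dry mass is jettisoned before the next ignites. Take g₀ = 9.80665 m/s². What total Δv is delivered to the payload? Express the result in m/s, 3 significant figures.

Δv ≈ 9860 m/s

Ignition mass of stage 1 = 50,600+4,700 + 14,100+1,000 + 2,860 = 73,260 kg.
Stage 1: m₀ = 73,260 kg, m_f = 73,260 − 50,600 = 22,660 kg; Δv = 451×9.80665×ln(3.233) = 4422.8×1.1734 ≈ 5190 m/s.
Stage 2: m₀ = 17,960 kg, m_f = 17,960 − 14,100 = 3,860 kg; Δv = 310×9.80665×ln(4.653) = 3040.1×1.5375 ≈ 4674 m/s.
Total Δv = 5190 + 4674 = 9864 m/s.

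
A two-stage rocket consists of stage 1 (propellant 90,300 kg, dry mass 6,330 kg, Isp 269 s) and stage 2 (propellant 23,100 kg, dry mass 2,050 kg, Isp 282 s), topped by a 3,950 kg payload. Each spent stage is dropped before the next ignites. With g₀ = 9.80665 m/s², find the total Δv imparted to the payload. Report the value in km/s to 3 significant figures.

Δv ≈ 7.71 km/s

Ignition mass of stage 1 = 90,300+6,330 + 23,100+2,050 + 3,950 = 125,730 kg.
Stage 1: m₀ = 125,730 kg, m_f = 125,730 − 90,300 = 35,430 kg; Δv = 269×9.80665×ln(3.549) = 2638.0×1.2666 ≈ 3341 m/s.
Stage 2: m₀ = 29,100 kg, m_f = 29,100 − 23,100 = 6,000 kg; Δv = 282×9.80665×ln(4.85) = 2765.5×1.5790 ≈ 4367 m/s.
Total Δv = 3341 + 4367 = 7708 m/s.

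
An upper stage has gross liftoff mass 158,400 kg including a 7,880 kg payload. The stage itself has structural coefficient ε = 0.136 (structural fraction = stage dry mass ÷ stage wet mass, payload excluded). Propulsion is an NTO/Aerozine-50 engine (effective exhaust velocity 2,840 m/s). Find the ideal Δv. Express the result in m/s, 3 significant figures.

Δv ≈ 4890 m/s

Stage wet mass = m₀ − payload = 158,400 − 7,880 = 150,520 kg.
Stage dry mass = ε × stage wet mass = 0.136 × 150,520 = 20,470.7 kg.
Burnout mass m_f = stage dry + payload = 20,470.7 + 7,880 = 28,350.7 kg.
Using Δv = v_e ln(m₀/m_f): Δv = v_e · ln(158,400/28,350.7) = 2840.0 × ln(5.587) = 2840.0 × 1.7205 ≈ 4886 m/s.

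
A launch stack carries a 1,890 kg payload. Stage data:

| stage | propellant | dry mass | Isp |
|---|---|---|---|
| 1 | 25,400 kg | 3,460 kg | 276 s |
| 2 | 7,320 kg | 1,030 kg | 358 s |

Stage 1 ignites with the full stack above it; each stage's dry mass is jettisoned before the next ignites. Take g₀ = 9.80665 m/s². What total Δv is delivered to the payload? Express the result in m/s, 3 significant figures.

Δv ≈ 7240 m/s

Ignition mass of stage 1 = 25,400+3,460 + 7,320+1,030 + 1,890 = 39,100 kg.
Stage 1: m₀ = 39,100 kg, m_f = 39,100 − 25,400 = 13,700 kg; Δv = 276×9.80665×ln(2.854) = 2706.6×1.0487 ≈ 2839 m/s.
Stage 2: m₀ = 10,240 kg, m_f = 10,240 − 7,320 = 2,920 kg; Δv = 358×9.80665×ln(3.507) = 3510.8×1.2547 ≈ 4405 m/s.
Total Δv = 2839 + 4405 = 7244 m/s.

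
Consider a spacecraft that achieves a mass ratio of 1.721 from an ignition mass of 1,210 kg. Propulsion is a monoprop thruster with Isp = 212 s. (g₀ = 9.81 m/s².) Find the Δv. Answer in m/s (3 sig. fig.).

v_e = Isp · g₀ = 212 × 9.81 = 2079.7 m/s.
Using Δv = v_e ln(m₀/m_f): Δv = v_e · ln(1.721) = 2079.7 × 0.5429 ≈ 1129.1 m/s.

Δv ≈ 1130 m/s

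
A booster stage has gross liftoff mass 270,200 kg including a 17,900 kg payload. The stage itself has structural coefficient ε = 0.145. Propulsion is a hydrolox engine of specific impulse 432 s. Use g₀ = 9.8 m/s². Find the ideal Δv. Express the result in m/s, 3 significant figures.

Δv ≈ 6780 m/s

Stage wet mass = m₀ − payload = 270,200 − 17,900 = 252,300 kg.
Stage dry mass = ε × stage wet mass = 0.145 × 252,300 = 36,583.5 kg.
Burnout mass m_f = stage dry + payload = 36,583.5 + 17,900 = 54,483.5 kg.
v_e = Isp · g₀ = 432 × 9.8 = 4233.6 m/s.
Δv = v_e · ln(270,200/54,483.5) = 4233.6 × ln(4.959) = 4233.6 × 1.6013 ≈ 6779 m/s.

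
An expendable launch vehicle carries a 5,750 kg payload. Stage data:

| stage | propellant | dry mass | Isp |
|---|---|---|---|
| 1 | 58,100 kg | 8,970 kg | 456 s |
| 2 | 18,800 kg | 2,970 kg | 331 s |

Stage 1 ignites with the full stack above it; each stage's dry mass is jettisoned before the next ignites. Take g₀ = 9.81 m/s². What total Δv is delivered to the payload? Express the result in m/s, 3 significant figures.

Δv ≈ 7990 m/s

Ignition mass of stage 1 = 58,100+8,970 + 18,800+2,970 + 5,750 = 94,590 kg.
Stage 1: m₀ = 94,590 kg, m_f = 94,590 − 58,100 = 36,490 kg; Δv = 456×9.81×ln(2.592) = 4473.4×0.9525 ≈ 4261 m/s.
Stage 2: m₀ = 27,520 kg, m_f = 27,520 − 18,800 = 8,720 kg; Δv = 331×9.81×ln(3.156) = 3247.1×1.1493 ≈ 3732 m/s.
Total Δv = 4261 + 3732 = 7993 m/s.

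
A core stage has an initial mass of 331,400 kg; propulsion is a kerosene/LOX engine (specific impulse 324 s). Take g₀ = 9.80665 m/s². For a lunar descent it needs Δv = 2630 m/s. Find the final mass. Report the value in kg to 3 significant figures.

v_e = Isp · g₀ = 324 × 9.80665 = 3177.4 m/s.
By the Tsiolkovsky rocket equation, m₀/m_f = exp(Δv / v_e) = exp(2630 / 3177.4) = exp(0.8277) = 2.2881.
m_f = m₀ / 2.2881 = 331,400 / 2.2881 = 144,836 kg.

final mass ≈ 145000 kg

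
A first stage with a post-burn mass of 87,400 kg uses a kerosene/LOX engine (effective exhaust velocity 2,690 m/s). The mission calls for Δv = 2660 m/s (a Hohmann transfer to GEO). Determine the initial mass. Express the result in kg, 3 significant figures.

initial mass ≈ 235000 kg

Using Δv = v_e ln(m₀/m_f): m₀/m_f = exp(Δv / v_e) = exp(2660 / 2690.0) = exp(0.9888) = 2.6881.
m₀ = m_f × 2.6881 = 87,400 × 2.6881 = 234,940 kg.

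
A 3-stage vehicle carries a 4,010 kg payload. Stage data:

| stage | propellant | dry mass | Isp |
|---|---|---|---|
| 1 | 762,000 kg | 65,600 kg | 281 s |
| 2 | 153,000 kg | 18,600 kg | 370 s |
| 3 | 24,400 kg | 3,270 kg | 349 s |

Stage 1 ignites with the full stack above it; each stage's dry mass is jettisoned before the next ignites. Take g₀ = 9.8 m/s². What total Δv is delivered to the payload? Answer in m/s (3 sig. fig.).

Ignition mass of stage 1 = 762,000+65,600 + 153,000+18,600 + 24,400+3,270 + 4,010 = 1,030,880 kg.
Stage 1: m₀ = 1,030,880 kg, m_f = 1,030,880 − 762,000 = 268,880 kg; Δv = 281×9.8×ln(3.834) = 2753.8×1.3439 ≈ 3701 m/s.
Stage 2: m₀ = 203,280 kg, m_f = 203,280 − 153,000 = 50,280 kg; Δv = 370×9.8×ln(4.043) = 3626.0×1.3970 ≈ 5065 m/s.
Stage 3: m₀ = 31,680 kg, m_f = 31,680 − 24,400 = 7,280 kg; Δv = 349×9.8×ln(4.352) = 3420.2×1.4706 ≈ 5030 m/s.
Total Δv = 3701 + 5065 + 5030 = 13796 m/s.

Δv ≈ 13800 m/s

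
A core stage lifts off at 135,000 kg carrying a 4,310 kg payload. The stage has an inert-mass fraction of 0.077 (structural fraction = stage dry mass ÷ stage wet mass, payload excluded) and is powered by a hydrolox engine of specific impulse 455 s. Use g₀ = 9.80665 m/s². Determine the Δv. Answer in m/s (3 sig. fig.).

Δv ≈ 9990 m/s

Stage wet mass = m₀ − payload = 135,000 − 4,310 = 130,690 kg.
Stage dry mass = ε × stage wet mass = 0.077 × 130,690 = 10,063.1 kg.
Burnout mass m_f = stage dry + payload = 10,063.1 + 4,310 = 14,373.1 kg.
v_e = Isp · g₀ = 455 × 9.80665 = 4462.0 m/s.
Using Δv = v_e ln(m₀/m_f): Δv = v_e · ln(135,000/14,373.1) = 4462.0 × ln(9.393) = 4462.0 × 2.2399 ≈ 9995 m/s.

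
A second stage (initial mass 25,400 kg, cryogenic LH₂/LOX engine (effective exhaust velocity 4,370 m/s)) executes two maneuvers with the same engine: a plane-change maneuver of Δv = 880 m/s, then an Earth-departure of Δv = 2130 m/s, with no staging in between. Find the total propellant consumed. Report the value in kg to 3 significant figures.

total propellant consumed ≈ 12600 kg

After the first burn: m = 25400 × exp(−880/4370.0) = 25400 × 0.81761 = 20,767.3 kg.
After the second burn: m = 20,767.3 × exp(−2130/4370.0) = 20,767.3 × 0.61421 = 12,755.5 kg.
Total propellant = m₀ − m_final = 25400 − 12,755.5 = 12,644.5 kg.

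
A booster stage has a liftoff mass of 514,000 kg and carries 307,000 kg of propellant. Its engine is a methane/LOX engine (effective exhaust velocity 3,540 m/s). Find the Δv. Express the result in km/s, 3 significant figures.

Δv ≈ 3.22 km/s

m_f = m₀ − m_prop = 514,000 − 307,000 = 207,000 kg.
Δv = v_e · ln(m₀/m_f) = 3540.0 × ln(2.483) = 3540.0 × 0.9095 ≈ 3219.6 m/s.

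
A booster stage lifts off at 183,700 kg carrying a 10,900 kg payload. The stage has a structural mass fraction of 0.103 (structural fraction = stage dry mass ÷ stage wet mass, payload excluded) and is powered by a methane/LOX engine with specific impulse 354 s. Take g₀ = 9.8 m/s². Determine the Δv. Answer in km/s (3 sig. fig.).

Stage wet mass = m₀ − payload = 183,700 − 10,900 = 172,800 kg.
Stage dry mass = ε × stage wet mass = 0.103 × 172,800 = 17,798.4 kg.
Burnout mass m_f = stage dry + payload = 17,798.4 + 10,900 = 28,698.4 kg.
v_e = Isp · g₀ = 354 × 9.8 = 3469.2 m/s.
From the ideal rocket equation, Δv = v_e · ln(183,700/28,698.4) = 3469.2 × ln(6.401) = 3469.2 × 1.8565 ≈ 6440 m/s.

Δv ≈ 6.44 km/s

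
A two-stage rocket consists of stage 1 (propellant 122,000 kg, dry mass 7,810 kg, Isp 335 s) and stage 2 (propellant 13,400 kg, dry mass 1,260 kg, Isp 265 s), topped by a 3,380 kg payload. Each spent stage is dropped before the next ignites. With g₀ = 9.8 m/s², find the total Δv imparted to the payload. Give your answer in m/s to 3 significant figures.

Δv ≈ 9250 m/s

Ignition mass of stage 1 = 122,000+7,810 + 13,400+1,260 + 3,380 = 147,850 kg.
Stage 1: m₀ = 147,850 kg, m_f = 147,850 − 122,000 = 25,850 kg; Δv = 335×9.8×ln(5.72) = 3283.0×1.7439 ≈ 5725 m/s.
Stage 2: m₀ = 18,040 kg, m_f = 18,040 − 13,400 = 4,640 kg; Δv = 265×9.8×ln(3.888) = 2597.0×1.3579 ≈ 3526 m/s.
Total Δv = 5725 + 3526 = 9251 m/s.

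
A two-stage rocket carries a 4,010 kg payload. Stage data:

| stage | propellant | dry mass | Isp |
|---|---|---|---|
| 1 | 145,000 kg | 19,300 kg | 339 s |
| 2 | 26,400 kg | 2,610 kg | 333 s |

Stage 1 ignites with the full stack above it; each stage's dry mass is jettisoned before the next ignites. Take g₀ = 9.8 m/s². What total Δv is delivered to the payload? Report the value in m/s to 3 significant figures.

Δv ≈ 9650 m/s

Ignition mass of stage 1 = 145,000+19,300 + 26,400+2,610 + 4,010 = 197,320 kg.
Stage 1: m₀ = 197,320 kg, m_f = 197,320 − 145,000 = 52,320 kg; Δv = 339×9.8×ln(3.771) = 3322.2×1.3274 ≈ 4410 m/s.
Stage 2: m₀ = 33,020 kg, m_f = 33,020 − 26,400 = 6,620 kg; Δv = 333×9.8×ln(4.988) = 3263.4×1.6070 ≈ 5244 m/s.
Total Δv = 4410 + 5244 = 9654 m/s.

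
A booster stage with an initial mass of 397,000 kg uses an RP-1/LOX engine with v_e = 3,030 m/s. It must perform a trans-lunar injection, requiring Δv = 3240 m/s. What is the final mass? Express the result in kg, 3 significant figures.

final mass ≈ 136000 kg

Using Δv = v_e ln(m₀/m_f): m₀/m_f = exp(Δv / v_e) = exp(3240 / 3030.0) = exp(1.0693) = 2.9134.
m_f = m₀ / 2.9134 = 397,000 / 2.9134 = 136,267 kg.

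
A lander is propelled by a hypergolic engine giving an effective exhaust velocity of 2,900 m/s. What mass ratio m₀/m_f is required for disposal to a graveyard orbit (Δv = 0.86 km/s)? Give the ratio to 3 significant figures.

Using Δv = v_e ln(m₀/m_f): m₀/m_f = exp(Δv / v_e) = exp(860 / 2900.0) = exp(0.2966) = 1.3452.

mass ratio ≈ 1.35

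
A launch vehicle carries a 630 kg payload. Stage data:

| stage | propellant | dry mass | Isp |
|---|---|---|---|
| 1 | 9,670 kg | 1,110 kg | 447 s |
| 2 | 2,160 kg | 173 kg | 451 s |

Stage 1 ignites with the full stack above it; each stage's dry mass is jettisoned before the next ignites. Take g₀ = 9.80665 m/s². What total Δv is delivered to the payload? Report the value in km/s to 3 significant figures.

Ignition mass of stage 1 = 9,670+1,110 + 2,160+173 + 630 = 13,743 kg.
Stage 1: m₀ = 13,743 kg, m_f = 13,743 − 9,670 = 4,073 kg; Δv = 447×9.80665×ln(3.374) = 4383.6×1.2161 ≈ 5331 m/s.
Stage 2: m₀ = 2,963 kg, m_f = 2,963 − 2,160 = 803 kg; Δv = 451×9.80665×ln(3.69) = 4422.8×1.3056 ≈ 5774 m/s.
Total Δv = 5331 + 5774 = 11105 m/s.

Δv ≈ 11.1 km/s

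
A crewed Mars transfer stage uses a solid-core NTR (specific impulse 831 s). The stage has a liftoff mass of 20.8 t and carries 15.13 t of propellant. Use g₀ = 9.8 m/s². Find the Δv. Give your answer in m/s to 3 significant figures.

Δv ≈ 10600 m/s

v_e = Isp · g₀ = 831 × 9.8 = 8143.8 m/s.
m_f = m₀ − m_prop = 20.8 − 15.13 = 5.67 t.
Rocket equation: Δv = v_e · ln(m₀/m_f) = 8143.8 × ln(3.668) = 8143.8 × 1.2998 ≈ 10585.0 m/s.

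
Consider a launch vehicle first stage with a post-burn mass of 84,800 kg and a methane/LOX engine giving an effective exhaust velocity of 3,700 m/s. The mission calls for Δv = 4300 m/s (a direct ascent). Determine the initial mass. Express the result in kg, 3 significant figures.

initial mass ≈ 271000 kg

m₀/m_f = exp(Δv / v_e) = exp(4300 / 3700.0) = exp(1.1622) = 3.1968.
m₀ = m_f × 3.1968 = 84,800 × 3.1968 = 271,089 kg.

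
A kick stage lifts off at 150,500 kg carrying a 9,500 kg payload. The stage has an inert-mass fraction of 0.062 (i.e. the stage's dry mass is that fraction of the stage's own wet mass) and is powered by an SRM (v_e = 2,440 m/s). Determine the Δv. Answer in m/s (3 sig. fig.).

Δv ≈ 5150 m/s

Stage wet mass = m₀ − payload = 150,500 − 9,500 = 141,000 kg.
Stage dry mass = ε × stage wet mass = 0.062 × 141,000 = 8,742 kg.
Burnout mass m_f = stage dry + payload = 8,742 + 9,500 = 18,242 kg.
Δv = v_e · ln(150,500/18,242) = 2440.0 × ln(8.25) = 2440.0 × 2.1102 ≈ 5149 m/s.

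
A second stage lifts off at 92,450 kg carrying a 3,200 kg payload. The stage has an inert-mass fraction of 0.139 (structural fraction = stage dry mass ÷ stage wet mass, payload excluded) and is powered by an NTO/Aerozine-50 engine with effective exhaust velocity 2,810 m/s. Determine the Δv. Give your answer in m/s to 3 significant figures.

Δv ≈ 5000 m/s

Stage wet mass = m₀ − payload = 92,450 − 3,200 = 89,250 kg.
Stage dry mass = ε × stage wet mass = 0.139 × 89,250 = 12,405.8 kg.
Burnout mass m_f = stage dry + payload = 12,405.8 + 3,200 = 15,605.8 kg.
Δv = v_e · ln(92,450/15,605.8) = 2810.0 × ln(5.924) = 2810.0 × 1.7790 ≈ 4999 m/s.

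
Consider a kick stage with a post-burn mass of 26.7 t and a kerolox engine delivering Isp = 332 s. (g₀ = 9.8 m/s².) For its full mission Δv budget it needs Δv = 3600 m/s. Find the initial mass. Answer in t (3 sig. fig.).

initial mass ≈ 80.7 t

v_e = Isp · g₀ = 332 × 9.8 = 3253.6 m/s.
Rocket equation: m₀/m_f = exp(Δv / v_e) = exp(3600 / 3253.6) = exp(1.1065) = 3.0237.
m₀ = m_f × 3.0237 = 26.7 × 3.0237 = 80.7328 t.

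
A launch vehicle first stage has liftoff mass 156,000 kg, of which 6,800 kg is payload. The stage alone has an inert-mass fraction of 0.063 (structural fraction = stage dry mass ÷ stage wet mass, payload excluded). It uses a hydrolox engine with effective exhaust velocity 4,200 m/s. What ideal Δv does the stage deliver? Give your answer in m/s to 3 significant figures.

Stage wet mass = m₀ − payload = 156,000 − 6,800 = 149,200 kg.
Stage dry mass = ε × stage wet mass = 0.063 × 149,200 = 9,399.6 kg.
Burnout mass m_f = stage dry + payload = 9,399.6 + 6,800 = 16,199.6 kg.
Δv = v_e · ln(156,000/16,199.6) = 4200.0 × ln(9.63) = 4200.0 × 2.2649 ≈ 9512 m/s.

Δv ≈ 9510 m/s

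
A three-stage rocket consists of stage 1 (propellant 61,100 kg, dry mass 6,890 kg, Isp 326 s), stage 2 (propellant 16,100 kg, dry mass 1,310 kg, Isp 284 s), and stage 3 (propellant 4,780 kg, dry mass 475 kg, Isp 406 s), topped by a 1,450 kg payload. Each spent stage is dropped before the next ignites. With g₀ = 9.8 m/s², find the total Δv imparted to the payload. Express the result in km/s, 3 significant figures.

Ignition mass of stage 1 = 61,100+6,890 + 16,100+1,310 + 4,780+475 + 1,450 = 92,105 kg.
Stage 1: m₀ = 92,105 kg, m_f = 92,105 − 61,100 = 31,005 kg; Δv = 326×9.8×ln(2.971) = 3194.8×1.0888 ≈ 3478 m/s.
Stage 2: m₀ = 24,115 kg, m_f = 24,115 − 16,100 = 8,015 kg; Δv = 284×9.8×ln(3.009) = 2783.2×1.1015 ≈ 3066 m/s.
Stage 3: m₀ = 6,705 kg, m_f = 6,705 − 4,780 = 1,925 kg; Δv = 406×9.8×ln(3.483) = 3978.8×1.2479 ≈ 4965 m/s.
Total Δv = 3478 + 3066 + 4965 = 11509 m/s.

Δv ≈ 11.5 km/s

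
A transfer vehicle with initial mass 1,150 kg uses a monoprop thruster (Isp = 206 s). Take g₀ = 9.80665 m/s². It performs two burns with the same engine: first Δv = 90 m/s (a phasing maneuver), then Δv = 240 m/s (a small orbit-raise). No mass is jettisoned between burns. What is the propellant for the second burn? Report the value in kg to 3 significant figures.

v_e = Isp · g₀ = 206 × 9.80665 = 2020.2 m/s.
After the first burn: m = 1150 × exp(−90/2020.2) = 1150 × 0.95643 = 1,099.89 kg.
After the second burn: m = 1,099.89 × exp(−240/2020.2) = 1,099.89 × 0.88798 = 976.68 kg.
Second-burn propellant = 1,099.89 − 976.68 = 123.21 kg.

propellant for the second burn ≈ 123 kg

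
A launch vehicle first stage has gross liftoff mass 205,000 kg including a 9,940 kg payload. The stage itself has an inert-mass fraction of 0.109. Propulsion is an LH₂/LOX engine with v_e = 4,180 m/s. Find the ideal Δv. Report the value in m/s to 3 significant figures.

Δv ≈ 7870 m/s

Stage wet mass = m₀ − payload = 205,000 − 9,940 = 195,060 kg.
Stage dry mass = ε × stage wet mass = 0.109 × 195,060 = 21,261.5 kg.
Burnout mass m_f = stage dry + payload = 21,261.5 + 9,940 = 31,201.5 kg.
From the ideal rocket equation, Δv = v_e · ln(205,000/31,201.5) = 4180.0 × ln(6.57) = 4180.0 × 1.8825 ≈ 7869 m/s.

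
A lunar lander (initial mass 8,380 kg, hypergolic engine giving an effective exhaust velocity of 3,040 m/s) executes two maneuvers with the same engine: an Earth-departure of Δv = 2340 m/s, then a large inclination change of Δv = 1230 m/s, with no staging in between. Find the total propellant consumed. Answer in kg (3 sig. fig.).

After the first burn: m = 8380 × exp(−2340/3040.0) = 8380 × 0.46313 = 3,881.03 kg.
After the second burn: m = 3,881.03 × exp(−1230/3040.0) = 3,881.03 × 0.66724 = 2,589.58 kg.
Total propellant = m₀ − m_final = 8380 − 2,589.58 = 5,790.42 kg.

total propellant consumed ≈ 5790 kg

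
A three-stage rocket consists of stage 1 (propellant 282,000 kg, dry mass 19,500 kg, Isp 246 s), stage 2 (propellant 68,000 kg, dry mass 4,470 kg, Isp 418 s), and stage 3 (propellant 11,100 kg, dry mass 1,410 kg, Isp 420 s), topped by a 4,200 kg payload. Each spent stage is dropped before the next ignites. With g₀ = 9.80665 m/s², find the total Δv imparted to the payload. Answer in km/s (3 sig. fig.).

Ignition mass of stage 1 = 282,000+19,500 + 68,000+4,470 + 11,100+1,410 + 4,200 = 390,680 kg.
Stage 1: m₀ = 390,680 kg, m_f = 390,680 − 282,000 = 108,680 kg; Δv = 246×9.80665×ln(3.595) = 2412.4×1.2795 ≈ 3087 m/s.
Stage 2: m₀ = 89,180 kg, m_f = 89,180 − 68,000 = 21,180 kg; Δv = 418×9.80665×ln(4.211) = 4099.2×1.4376 ≈ 5893 m/s.
Stage 3: m₀ = 16,710 kg, m_f = 16,710 − 11,100 = 5,610 kg; Δv = 420×9.80665×ln(2.979) = 4118.8×1.0915 ≈ 4495 m/s.
Total Δv = 3087 + 5893 + 4495 = 13475 m/s.

Δv ≈ 13.5 km/s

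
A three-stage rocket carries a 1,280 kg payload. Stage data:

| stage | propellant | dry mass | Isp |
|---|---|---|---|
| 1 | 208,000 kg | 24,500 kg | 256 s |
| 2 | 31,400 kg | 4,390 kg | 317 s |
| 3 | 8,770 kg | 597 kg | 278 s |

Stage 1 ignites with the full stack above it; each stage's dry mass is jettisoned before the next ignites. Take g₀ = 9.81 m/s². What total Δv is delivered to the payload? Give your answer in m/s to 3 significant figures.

Δv ≈ 11700 m/s

Ignition mass of stage 1 = 208,000+24,500 + 31,400+4,390 + 8,770+597 + 1,280 = 278,937 kg.
Stage 1: m₀ = 278,937 kg, m_f = 278,937 − 208,000 = 70,937 kg; Δv = 256×9.81×ln(3.932) = 2511.4×1.3692 ≈ 3439 m/s.
Stage 2: m₀ = 46,437 kg, m_f = 46,437 − 31,400 = 15,037 kg; Δv = 317×9.81×ln(3.088) = 3109.8×1.1276 ≈ 3507 m/s.
Stage 3: m₀ = 10,647 kg, m_f = 10,647 − 8,770 = 1,877 kg; Δv = 278×9.81×ln(5.672) = 2727.2×1.7356 ≈ 4733 m/s.
Total Δv = 3439 + 3507 + 4733 = 11679 m/s.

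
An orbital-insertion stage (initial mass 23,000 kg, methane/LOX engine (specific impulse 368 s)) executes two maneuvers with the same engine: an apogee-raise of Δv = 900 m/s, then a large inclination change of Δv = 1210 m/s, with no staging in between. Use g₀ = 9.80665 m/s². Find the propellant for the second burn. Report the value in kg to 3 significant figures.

propellant for the second burn ≈ 5110 kg

v_e = Isp · g₀ = 368 × 9.80665 = 3608.8 m/s.
After the first burn: m = 23000 × exp(−900/3608.8) = 23000 × 0.77928 = 17,923.4 kg.
After the second burn: m = 17,923.4 × exp(−1210/3608.8) = 17,923.4 × 0.71513 = 12,817.6 kg.
Second-burn propellant = 17,923.4 − 12,817.6 = 5,105.8 kg.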